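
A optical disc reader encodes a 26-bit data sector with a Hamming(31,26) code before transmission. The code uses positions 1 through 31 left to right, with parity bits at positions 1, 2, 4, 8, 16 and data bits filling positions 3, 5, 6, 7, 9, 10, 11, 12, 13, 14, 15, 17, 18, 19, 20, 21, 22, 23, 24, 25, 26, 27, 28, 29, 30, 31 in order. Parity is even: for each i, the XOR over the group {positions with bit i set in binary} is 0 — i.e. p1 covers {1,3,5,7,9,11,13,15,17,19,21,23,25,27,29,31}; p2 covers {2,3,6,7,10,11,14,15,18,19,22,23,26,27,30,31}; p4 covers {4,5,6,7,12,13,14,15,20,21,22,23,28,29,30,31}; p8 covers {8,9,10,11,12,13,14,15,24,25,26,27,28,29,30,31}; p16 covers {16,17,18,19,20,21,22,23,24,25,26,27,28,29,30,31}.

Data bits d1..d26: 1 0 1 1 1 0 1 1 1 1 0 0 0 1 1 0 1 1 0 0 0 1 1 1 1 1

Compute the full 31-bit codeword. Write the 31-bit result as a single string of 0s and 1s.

Place data at non-parity positions: p1 p2 1 p4 0 1 1 p8 1 0 1 1 1 1 0 p16 0 0 1 1 0 1 1 0 0 0 1 1 1 1 1
p1 (pos 1,3,5,7,9,11,13,15,17,19,21,23,25,27,29,31): XOR of data positions = 1⊕0⊕1⊕1⊕1⊕1⊕0⊕0⊕1⊕0⊕1⊕0⊕1⊕1⊕1 = 0
p2 (pos 2,3,6,7,10,11,14,15,18,19,22,23,26,27,30,31): XOR of data positions = 1⊕1⊕1⊕0⊕1⊕1⊕0⊕0⊕1⊕1⊕1⊕0⊕1⊕1⊕1 = 1
p4 (pos 4,5,6,7,12,13,14,15,20,21,22,23,28,29,30,31): XOR of data positions = 0⊕1⊕1⊕1⊕1⊕1⊕0⊕1⊕0⊕1⊕1⊕1⊕1⊕1⊕1 = 0
p8 (pos 8,9,10,11,12,13,14,15,24,25,26,27,28,29,30,31): XOR of data positions = 1⊕0⊕1⊕1⊕1⊕1⊕0⊕0⊕0⊕0⊕1⊕1⊕1⊕1⊕1 = 0
p16 (pos 16,17,18,19,20,21,22,23,24,25,26,27,28,29,30,31): XOR of data positions = 0⊕0⊕1⊕1⊕0⊕1⊕1⊕0⊕0⊕0⊕1⊕1⊕1⊕1⊕1 = 1
Codeword: 0110011010111101001101100011111

0110011010111101001101100011111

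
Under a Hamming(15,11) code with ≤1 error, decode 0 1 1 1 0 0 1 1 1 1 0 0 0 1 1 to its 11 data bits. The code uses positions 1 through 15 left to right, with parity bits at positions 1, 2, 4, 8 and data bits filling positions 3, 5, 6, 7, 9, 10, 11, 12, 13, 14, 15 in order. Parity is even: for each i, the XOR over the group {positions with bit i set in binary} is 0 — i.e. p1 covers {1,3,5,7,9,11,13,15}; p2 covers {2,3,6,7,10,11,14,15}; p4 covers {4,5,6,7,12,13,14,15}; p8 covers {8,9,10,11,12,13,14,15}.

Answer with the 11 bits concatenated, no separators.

10011100011

s1 (pos 1,3,5,7,9,11,13,15): 0⊕1⊕0⊕1⊕1⊕0⊕0⊕1 = 0
s2 (pos 2,3,6,7,10,11,14,15): 1⊕1⊕0⊕1⊕1⊕0⊕1⊕1 = 0
s4 (pos 4,5,6,7,12,13,14,15): 1⊕0⊕0⊕1⊕0⊕0⊕1⊕1 = 0
s8 (pos 8,9,10,11,12,13,14,15): 1⊕1⊕1⊕0⊕0⊕0⊕1⊕1 = 1
Syndrome s8…s1 = 1000 → error at position 8.
Flip position 8: 011100111100011 → 011100101100011
Read data bits from positions 3,5,6,7,9,10,11,12,13,14,15: 10011100011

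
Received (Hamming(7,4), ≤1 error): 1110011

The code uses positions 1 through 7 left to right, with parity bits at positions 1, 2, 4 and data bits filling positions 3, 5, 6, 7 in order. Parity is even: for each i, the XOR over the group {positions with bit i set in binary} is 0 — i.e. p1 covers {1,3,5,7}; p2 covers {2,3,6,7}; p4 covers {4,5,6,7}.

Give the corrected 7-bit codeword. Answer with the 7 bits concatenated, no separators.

0110011

s1 (pos 1,3,5,7): 1⊕1⊕0⊕1 = 1
s2 (pos 2,3,6,7): 1⊕1⊕1⊕1 = 0
s4 (pos 4,5,6,7): 0⊕0⊕1⊕1 = 0
Syndrome s4…s1 = 001 → error at position 1.
Flip position 1: 1110011 → 0110011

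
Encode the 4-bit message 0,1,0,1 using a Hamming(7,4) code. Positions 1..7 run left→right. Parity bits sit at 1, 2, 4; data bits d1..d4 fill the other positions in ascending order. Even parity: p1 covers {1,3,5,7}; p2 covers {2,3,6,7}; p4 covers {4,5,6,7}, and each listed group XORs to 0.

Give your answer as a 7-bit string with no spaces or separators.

0100101

Place data at non-parity positions: p1 p2 0 p4 1 0 1
p1 (pos 1,3,5,7): XOR of data positions = 0⊕1⊕1 = 0
p2 (pos 2,3,6,7): XOR of data positions = 0⊕0⊕1 = 1
p4 (pos 4,5,6,7): XOR of data positions = 1⊕0⊕1 = 0
Codeword: 0100101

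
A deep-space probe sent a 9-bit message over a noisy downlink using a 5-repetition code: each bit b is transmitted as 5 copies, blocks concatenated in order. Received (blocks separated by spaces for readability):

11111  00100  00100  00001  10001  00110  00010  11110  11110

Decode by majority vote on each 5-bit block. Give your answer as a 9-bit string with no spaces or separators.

Block 1 (11111): 5 ones → 1
Block 2 (00100): 1 one → 0
Block 3 (00100): 1 one → 0
Block 4 (00001): 1 one → 0
Block 5 (10001): 2 ones → 0
Block 6 (00110): 2 ones → 0
Block 7 (00010): 1 one → 0
Block 8 (11110): 4 ones → 1
Block 9 (11110): 4 ones → 1

100000011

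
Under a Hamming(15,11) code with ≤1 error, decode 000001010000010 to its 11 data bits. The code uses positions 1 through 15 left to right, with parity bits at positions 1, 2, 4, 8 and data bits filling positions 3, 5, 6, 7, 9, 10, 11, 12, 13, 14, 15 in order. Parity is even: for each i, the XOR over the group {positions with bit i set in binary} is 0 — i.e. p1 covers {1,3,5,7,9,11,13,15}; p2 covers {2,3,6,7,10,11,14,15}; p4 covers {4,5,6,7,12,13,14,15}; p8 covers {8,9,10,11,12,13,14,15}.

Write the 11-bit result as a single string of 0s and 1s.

s1 (pos 1,3,5,7,9,11,13,15): 0⊕0⊕0⊕0⊕0⊕0⊕0⊕0 = 0
s2 (pos 2,3,6,7,10,11,14,15): 0⊕0⊕1⊕0⊕0⊕0⊕1⊕0 = 0
s4 (pos 4,5,6,7,12,13,14,15): 0⊕0⊕1⊕0⊕0⊕0⊕1⊕0 = 0
s8 (pos 8,9,10,11,12,13,14,15): 1⊕0⊕0⊕0⊕0⊕0⊕1⊕0 = 0
Syndrome s8…s1 = 0000 → no error.
Read data bits from positions 3,5,6,7,9,10,11,12,13,14,15: 00100000010

00100000010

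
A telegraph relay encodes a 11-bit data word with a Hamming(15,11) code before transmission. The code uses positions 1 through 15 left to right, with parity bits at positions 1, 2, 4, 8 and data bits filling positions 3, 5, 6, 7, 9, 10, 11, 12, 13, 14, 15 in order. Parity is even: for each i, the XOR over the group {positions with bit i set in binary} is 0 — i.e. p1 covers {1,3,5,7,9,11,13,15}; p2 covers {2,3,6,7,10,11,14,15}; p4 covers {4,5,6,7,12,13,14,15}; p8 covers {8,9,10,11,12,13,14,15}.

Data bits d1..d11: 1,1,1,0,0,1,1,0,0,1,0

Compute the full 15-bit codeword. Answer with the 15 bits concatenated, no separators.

111111010110010

Place data at non-parity positions: p1 p2 1 p4 1 1 0 p8 0 1 1 0 0 1 0
p1 (pos 1,3,5,7,9,11,13,15): XOR of data positions = 1⊕1⊕0⊕0⊕1⊕0⊕0 = 1
p2 (pos 2,3,6,7,10,11,14,15): XOR of data positions = 1⊕1⊕0⊕1⊕1⊕1⊕0 = 1
p4 (pos 4,5,6,7,12,13,14,15): XOR of data positions = 1⊕1⊕0⊕0⊕0⊕1⊕0 = 1
p8 (pos 8,9,10,11,12,13,14,15): XOR of data positions = 0⊕1⊕1⊕0⊕0⊕1⊕0 = 1
Codeword: 111111010110010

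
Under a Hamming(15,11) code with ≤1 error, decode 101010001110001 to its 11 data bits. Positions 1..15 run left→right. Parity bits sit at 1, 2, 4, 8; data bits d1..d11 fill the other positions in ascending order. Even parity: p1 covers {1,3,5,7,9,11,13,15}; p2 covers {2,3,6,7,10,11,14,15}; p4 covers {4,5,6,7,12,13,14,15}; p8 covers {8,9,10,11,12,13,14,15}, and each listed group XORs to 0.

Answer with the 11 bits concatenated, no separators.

11001110001

s1 (pos 1,3,5,7,9,11,13,15): 1⊕1⊕1⊕0⊕1⊕1⊕0⊕1 = 0
s2 (pos 2,3,6,7,10,11,14,15): 0⊕1⊕0⊕0⊕1⊕1⊕0⊕1 = 0
s4 (pos 4,5,6,7,12,13,14,15): 0⊕1⊕0⊕0⊕0⊕0⊕0⊕1 = 0
s8 (pos 8,9,10,11,12,13,14,15): 0⊕1⊕1⊕1⊕0⊕0⊕0⊕1 = 0
Syndrome s8…s1 = 0000 → no error.
Read data bits from positions 3,5,6,7,9,10,11,12,13,14,15: 11001110001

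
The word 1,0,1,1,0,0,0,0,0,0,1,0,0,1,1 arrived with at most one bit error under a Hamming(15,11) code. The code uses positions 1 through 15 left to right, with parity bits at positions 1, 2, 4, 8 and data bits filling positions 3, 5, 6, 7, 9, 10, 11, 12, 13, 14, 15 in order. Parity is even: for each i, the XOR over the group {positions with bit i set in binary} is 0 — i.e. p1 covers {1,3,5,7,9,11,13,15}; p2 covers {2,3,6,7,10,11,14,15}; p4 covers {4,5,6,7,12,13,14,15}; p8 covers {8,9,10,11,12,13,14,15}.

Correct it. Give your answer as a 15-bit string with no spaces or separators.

101100000011011

s1 (pos 1,3,5,7,9,11,13,15): 1⊕1⊕0⊕0⊕0⊕1⊕0⊕1 = 0
s2 (pos 2,3,6,7,10,11,14,15): 0⊕1⊕0⊕0⊕0⊕1⊕1⊕1 = 0
s4 (pos 4,5,6,7,12,13,14,15): 1⊕0⊕0⊕0⊕0⊕0⊕1⊕1 = 1
s8 (pos 8,9,10,11,12,13,14,15): 0⊕0⊕0⊕1⊕0⊕0⊕1⊕1 = 1
Syndrome s8…s1 = 1100 → error at position 12.
Flip position 12: 101100000010011 → 101100000011011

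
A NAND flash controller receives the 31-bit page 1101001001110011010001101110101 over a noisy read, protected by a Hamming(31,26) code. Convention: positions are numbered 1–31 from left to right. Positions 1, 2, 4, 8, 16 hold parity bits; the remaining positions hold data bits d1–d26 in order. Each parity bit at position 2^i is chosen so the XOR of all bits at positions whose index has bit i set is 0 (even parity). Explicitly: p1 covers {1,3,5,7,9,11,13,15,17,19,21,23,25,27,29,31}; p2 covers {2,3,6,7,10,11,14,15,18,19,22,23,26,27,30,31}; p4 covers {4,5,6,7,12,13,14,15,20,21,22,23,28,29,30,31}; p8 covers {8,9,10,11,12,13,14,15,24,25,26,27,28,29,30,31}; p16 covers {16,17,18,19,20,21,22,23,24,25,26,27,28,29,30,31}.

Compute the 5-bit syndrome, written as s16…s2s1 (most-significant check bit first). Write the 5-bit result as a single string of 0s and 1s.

11011

s1 (pos 1,3,5,7,9,11,13,15,17,19,21,23,25,27,29,31): 1⊕0⊕0⊕1⊕0⊕1⊕0⊕1⊕0⊕0⊕0⊕1⊕1⊕1⊕1⊕1 = 1
s2 (pos 2,3,6,7,10,11,14,15,18,19,22,23,26,27,30,31): 1⊕0⊕0⊕1⊕1⊕1⊕0⊕1⊕1⊕0⊕1⊕1⊕1⊕1⊕0⊕1 = 1
s4 (pos 4,5,6,7,12,13,14,15,20,21,22,23,28,29,30,31): 1⊕0⊕0⊕1⊕1⊕0⊕0⊕1⊕0⊕0⊕1⊕1⊕0⊕1⊕0⊕1 = 0
s8 (pos 8,9,10,11,12,13,14,15,24,25,26,27,28,29,30,31): 0⊕0⊕1⊕1⊕1⊕0⊕0⊕1⊕0⊕1⊕1⊕1⊕0⊕1⊕0⊕1 = 1
s16 (pos 16,17,18,19,20,21,22,23,24,25,26,27,28,29,30,31): 1⊕0⊕1⊕0⊕0⊕0⊕1⊕1⊕0⊕1⊕1⊕1⊕0⊕1⊕0⊕1 = 1
Syndrome s16…s1 = 11011 → error at position 27.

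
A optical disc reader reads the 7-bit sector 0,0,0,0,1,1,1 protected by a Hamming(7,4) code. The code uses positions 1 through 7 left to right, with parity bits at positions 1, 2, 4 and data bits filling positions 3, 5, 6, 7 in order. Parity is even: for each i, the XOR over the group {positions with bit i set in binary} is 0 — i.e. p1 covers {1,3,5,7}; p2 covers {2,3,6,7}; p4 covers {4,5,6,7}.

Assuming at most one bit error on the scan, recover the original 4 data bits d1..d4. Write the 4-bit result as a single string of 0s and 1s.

s1 (pos 1,3,5,7): 0⊕0⊕1⊕1 = 0
s2 (pos 2,3,6,7): 0⊕0⊕1⊕1 = 0
s4 (pos 4,5,6,7): 0⊕1⊕1⊕1 = 1
Syndrome s4…s1 = 100 → error at position 4.
Flip position 4: 0000111 → 0001111
Read data bits from positions 3,5,6,7: 0111

0111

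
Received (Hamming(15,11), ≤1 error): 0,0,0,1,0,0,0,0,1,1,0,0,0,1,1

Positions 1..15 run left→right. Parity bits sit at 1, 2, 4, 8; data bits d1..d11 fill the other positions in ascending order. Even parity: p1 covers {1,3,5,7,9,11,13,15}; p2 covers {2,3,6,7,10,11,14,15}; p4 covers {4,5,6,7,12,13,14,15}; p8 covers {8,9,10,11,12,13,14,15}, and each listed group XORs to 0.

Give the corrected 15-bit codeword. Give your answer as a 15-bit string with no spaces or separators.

000101001100011

s1 (pos 1,3,5,7,9,11,13,15): 0⊕0⊕0⊕0⊕1⊕0⊕0⊕1 = 0
s2 (pos 2,3,6,7,10,11,14,15): 0⊕0⊕0⊕0⊕1⊕0⊕1⊕1 = 1
s4 (pos 4,5,6,7,12,13,14,15): 1⊕0⊕0⊕0⊕0⊕0⊕1⊕1 = 1
s8 (pos 8,9,10,11,12,13,14,15): 0⊕1⊕1⊕0⊕0⊕0⊕1⊕1 = 0
Syndrome s8…s1 = 0110 → error at position 6.
Flip position 6: 000100001100011 → 000101001100011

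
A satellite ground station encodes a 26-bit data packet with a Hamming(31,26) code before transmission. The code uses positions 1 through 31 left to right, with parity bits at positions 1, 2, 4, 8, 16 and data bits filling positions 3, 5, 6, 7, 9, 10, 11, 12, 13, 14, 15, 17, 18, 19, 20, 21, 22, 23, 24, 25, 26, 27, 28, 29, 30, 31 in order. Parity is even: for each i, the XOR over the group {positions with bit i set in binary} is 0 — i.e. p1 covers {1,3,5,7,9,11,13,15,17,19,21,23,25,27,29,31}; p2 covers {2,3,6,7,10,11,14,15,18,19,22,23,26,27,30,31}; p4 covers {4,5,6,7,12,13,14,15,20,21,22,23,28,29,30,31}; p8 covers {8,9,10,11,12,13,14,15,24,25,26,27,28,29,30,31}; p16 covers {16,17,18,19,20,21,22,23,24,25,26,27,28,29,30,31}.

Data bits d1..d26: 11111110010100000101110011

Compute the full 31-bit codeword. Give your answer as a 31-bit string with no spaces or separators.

0111111111100101100000101110011

Place data at non-parity positions: p1 p2 1 p4 1 1 1 p8 1 1 1 0 0 1 0 p16 1 0 0 0 0 0 1 0 1 1 1 0 0 1 1
p1 (pos 1,3,5,7,9,11,13,15,17,19,21,23,25,27,29,31): XOR of data positions = 1⊕1⊕1⊕1⊕1⊕0⊕0⊕1⊕0⊕0⊕1⊕1⊕1⊕0⊕1 = 0
p2 (pos 2,3,6,7,10,11,14,15,18,19,22,23,26,27,30,31): XOR of data positions = 1⊕1⊕1⊕1⊕1⊕1⊕0⊕0⊕0⊕0⊕1⊕1⊕1⊕1⊕1 = 1
p4 (pos 4,5,6,7,12,13,14,15,20,21,22,23,28,29,30,31): XOR of data positions = 1⊕1⊕1⊕0⊕0⊕1⊕0⊕0⊕0⊕0⊕1⊕0⊕0⊕1⊕1 = 1
p8 (pos 8,9,10,11,12,13,14,15,24,25,26,27,28,29,30,31): XOR of data positions = 1⊕1⊕1⊕0⊕0⊕1⊕0⊕0⊕1⊕1⊕1⊕0⊕0⊕1⊕1 = 1
p16 (pos 16,17,18,19,20,21,22,23,24,25,26,27,28,29,30,31): XOR of data positions = 1⊕0⊕0⊕0⊕0⊕0⊕1⊕0⊕1⊕1⊕1⊕0⊕0⊕1⊕1 = 1
Codeword: 0111111111100101100000101110011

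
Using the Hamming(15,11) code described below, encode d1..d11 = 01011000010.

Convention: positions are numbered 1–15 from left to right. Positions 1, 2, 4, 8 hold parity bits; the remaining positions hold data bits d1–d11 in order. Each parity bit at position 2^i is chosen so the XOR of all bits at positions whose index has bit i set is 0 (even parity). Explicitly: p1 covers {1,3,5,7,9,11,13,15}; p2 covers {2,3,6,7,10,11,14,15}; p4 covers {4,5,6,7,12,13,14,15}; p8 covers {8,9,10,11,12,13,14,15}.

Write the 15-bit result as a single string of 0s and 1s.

100110101000010

Place data at non-parity positions: p1 p2 0 p4 1 0 1 p8 1 0 0 0 0 1 0
p1 (pos 1,3,5,7,9,11,13,15): XOR of data positions = 0⊕1⊕1⊕1⊕0⊕0⊕0 = 1
p2 (pos 2,3,6,7,10,11,14,15): XOR of data positions = 0⊕0⊕1⊕0⊕0⊕1⊕0 = 0
p4 (pos 4,5,6,7,12,13,14,15): XOR of data positions = 1⊕0⊕1⊕0⊕0⊕1⊕0 = 1
p8 (pos 8,9,10,11,12,13,14,15): XOR of data positions = 1⊕0⊕0⊕0⊕0⊕1⊕0 = 0
Codeword: 100110101000010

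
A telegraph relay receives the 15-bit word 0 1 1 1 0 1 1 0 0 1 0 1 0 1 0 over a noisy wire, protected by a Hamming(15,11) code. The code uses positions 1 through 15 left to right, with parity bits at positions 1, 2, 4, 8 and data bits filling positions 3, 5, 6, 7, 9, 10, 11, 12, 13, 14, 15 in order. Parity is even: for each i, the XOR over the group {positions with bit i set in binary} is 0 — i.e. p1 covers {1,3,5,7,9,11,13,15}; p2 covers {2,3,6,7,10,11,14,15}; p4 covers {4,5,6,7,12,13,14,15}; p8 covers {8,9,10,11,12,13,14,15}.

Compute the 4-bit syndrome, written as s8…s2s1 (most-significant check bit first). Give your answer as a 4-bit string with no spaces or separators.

1100

s1 (pos 1,3,5,7,9,11,13,15): 0⊕1⊕0⊕1⊕0⊕0⊕0⊕0 = 0
s2 (pos 2,3,6,7,10,11,14,15): 1⊕1⊕1⊕1⊕1⊕0⊕1⊕0 = 0
s4 (pos 4,5,6,7,12,13,14,15): 1⊕0⊕1⊕1⊕1⊕0⊕1⊕0 = 1
s8 (pos 8,9,10,11,12,13,14,15): 0⊕0⊕1⊕0⊕1⊕0⊕1⊕0 = 1
Syndrome s8…s1 = 1100 → error at position 12.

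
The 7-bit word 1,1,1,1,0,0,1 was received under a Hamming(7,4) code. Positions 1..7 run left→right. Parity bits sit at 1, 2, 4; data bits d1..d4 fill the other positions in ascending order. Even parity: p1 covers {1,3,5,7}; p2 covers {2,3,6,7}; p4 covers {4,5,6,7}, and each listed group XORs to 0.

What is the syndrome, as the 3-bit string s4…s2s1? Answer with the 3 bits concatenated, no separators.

s1 (pos 1,3,5,7): 1⊕1⊕0⊕1 = 1
s2 (pos 2,3,6,7): 1⊕1⊕0⊕1 = 1
s4 (pos 4,5,6,7): 1⊕0⊕0⊕1 = 0
Syndrome s4…s1 = 011 → error at position 3.

011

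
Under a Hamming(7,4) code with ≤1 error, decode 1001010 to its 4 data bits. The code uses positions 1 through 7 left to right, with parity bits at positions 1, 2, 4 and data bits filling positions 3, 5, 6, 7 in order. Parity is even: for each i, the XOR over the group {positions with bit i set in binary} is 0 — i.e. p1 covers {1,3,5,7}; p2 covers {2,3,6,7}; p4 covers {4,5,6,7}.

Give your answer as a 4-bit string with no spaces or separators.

1010

s1 (pos 1,3,5,7): 1⊕0⊕0⊕0 = 1
s2 (pos 2,3,6,7): 0⊕0⊕1⊕0 = 1
s4 (pos 4,5,6,7): 1⊕0⊕1⊕0 = 0
Syndrome s4…s1 = 011 → error at position 3.
Flip position 3: 1001010 → 1011010
Read data bits from positions 3,5,6,7: 1010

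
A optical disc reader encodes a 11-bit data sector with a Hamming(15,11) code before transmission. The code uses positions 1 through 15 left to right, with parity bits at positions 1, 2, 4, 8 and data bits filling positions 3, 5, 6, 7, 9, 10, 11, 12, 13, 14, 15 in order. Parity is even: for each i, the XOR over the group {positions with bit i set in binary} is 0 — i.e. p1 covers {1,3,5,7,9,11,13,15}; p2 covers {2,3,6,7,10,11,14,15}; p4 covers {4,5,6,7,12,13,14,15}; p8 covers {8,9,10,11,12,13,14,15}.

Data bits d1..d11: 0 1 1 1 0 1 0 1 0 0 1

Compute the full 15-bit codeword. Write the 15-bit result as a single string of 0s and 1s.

Place data at non-parity positions: p1 p2 0 p4 1 1 1 p8 0 1 0 1 0 0 1
p1 (pos 1,3,5,7,9,11,13,15): XOR of data positions = 0⊕1⊕1⊕0⊕0⊕0⊕1 = 1
p2 (pos 2,3,6,7,10,11,14,15): XOR of data positions = 0⊕1⊕1⊕1⊕0⊕0⊕1 = 0
p4 (pos 4,5,6,7,12,13,14,15): XOR of data positions = 1⊕1⊕1⊕1⊕0⊕0⊕1 = 1
p8 (pos 8,9,10,11,12,13,14,15): XOR of data positions = 0⊕1⊕0⊕1⊕0⊕0⊕1 = 1
Codeword: 100111110101001

100111110101001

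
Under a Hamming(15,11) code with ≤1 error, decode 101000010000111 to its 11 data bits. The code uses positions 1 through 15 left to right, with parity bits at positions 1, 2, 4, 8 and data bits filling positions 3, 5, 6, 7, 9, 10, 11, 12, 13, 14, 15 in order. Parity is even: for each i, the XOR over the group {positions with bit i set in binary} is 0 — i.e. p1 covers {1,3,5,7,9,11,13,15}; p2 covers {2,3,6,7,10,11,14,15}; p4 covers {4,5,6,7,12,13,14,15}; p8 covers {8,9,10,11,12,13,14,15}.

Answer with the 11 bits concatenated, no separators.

10100000111

s1 (pos 1,3,5,7,9,11,13,15): 1⊕1⊕0⊕0⊕0⊕0⊕1⊕1 = 0
s2 (pos 2,3,6,7,10,11,14,15): 0⊕1⊕0⊕0⊕0⊕0⊕1⊕1 = 1
s4 (pos 4,5,6,7,12,13,14,15): 0⊕0⊕0⊕0⊕0⊕1⊕1⊕1 = 1
s8 (pos 8,9,10,11,12,13,14,15): 1⊕0⊕0⊕0⊕0⊕1⊕1⊕1 = 0
Syndrome s8…s1 = 0110 → error at position 6.
Flip position 6: 101000010000111 → 101001010000111
Read data bits from positions 3,5,6,7,9,10,11,12,13,14,15: 10100000111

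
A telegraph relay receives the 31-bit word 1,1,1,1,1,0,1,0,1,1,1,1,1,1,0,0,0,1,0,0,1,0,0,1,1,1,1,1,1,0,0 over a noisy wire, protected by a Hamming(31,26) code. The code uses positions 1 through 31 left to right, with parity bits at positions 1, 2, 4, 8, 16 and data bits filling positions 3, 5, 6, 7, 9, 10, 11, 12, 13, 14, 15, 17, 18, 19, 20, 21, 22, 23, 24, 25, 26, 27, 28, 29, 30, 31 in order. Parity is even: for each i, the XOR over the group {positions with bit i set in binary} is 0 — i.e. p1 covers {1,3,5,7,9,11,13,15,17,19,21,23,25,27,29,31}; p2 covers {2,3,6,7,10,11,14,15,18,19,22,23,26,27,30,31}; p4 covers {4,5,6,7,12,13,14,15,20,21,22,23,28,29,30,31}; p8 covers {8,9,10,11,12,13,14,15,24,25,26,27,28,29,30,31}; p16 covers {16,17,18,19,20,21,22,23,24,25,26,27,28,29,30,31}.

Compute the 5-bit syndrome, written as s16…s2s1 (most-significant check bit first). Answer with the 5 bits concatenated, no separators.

00111

s1 (pos 1,3,5,7,9,11,13,15,17,19,21,23,25,27,29,31): 1⊕1⊕1⊕1⊕1⊕1⊕1⊕0⊕0⊕0⊕1⊕0⊕1⊕1⊕1⊕0 = 1
s2 (pos 2,3,6,7,10,11,14,15,18,19,22,23,26,27,30,31): 1⊕1⊕0⊕1⊕1⊕1⊕1⊕0⊕1⊕0⊕0⊕0⊕1⊕1⊕0⊕0 = 1
s4 (pos 4,5,6,7,12,13,14,15,20,21,22,23,28,29,30,31): 1⊕1⊕0⊕1⊕1⊕1⊕1⊕0⊕0⊕1⊕0⊕0⊕1⊕1⊕0⊕0 = 1
s8 (pos 8,9,10,11,12,13,14,15,24,25,26,27,28,29,30,31): 0⊕1⊕1⊕1⊕1⊕1⊕1⊕0⊕1⊕1⊕1⊕1⊕1⊕1⊕0⊕0 = 0
s16 (pos 16,17,18,19,20,21,22,23,24,25,26,27,28,29,30,31): 0⊕0⊕1⊕0⊕0⊕1⊕0⊕0⊕1⊕1⊕1⊕1⊕1⊕1⊕0⊕0 = 0
Syndrome s16…s1 = 00111 → error at position 7.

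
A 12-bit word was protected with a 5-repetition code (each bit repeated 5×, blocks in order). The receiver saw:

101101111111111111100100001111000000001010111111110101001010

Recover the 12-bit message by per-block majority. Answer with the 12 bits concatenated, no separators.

111101001100

Block 1 (10110): 3 ones → 1
Block 2 (11111): 5 ones → 1
Block 3 (11111): 5 ones → 1
Block 4 (11110): 4 ones → 1
Block 5 (01000): 1 one → 0
Block 6 (01111): 4 ones → 1
Block 7 (00000): 0 ones → 0
Block 8 (00010): 1 one → 0
Block 9 (10111): 4 ones → 1
Block 10 (11111): 5 ones → 1
Block 11 (01010): 2 ones → 0
Block 12 (01010): 2 ones → 0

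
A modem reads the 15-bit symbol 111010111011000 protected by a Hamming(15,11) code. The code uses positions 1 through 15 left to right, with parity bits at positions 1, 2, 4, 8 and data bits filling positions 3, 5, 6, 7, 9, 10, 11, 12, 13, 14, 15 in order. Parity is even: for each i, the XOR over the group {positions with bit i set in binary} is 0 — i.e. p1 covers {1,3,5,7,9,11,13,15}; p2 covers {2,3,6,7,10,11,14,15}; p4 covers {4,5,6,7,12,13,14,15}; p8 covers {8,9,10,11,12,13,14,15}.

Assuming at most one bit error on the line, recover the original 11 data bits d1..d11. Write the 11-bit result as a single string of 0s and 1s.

11011011000

s1 (pos 1,3,5,7,9,11,13,15): 1⊕1⊕1⊕1⊕1⊕1⊕0⊕0 = 0
s2 (pos 2,3,6,7,10,11,14,15): 1⊕1⊕0⊕1⊕0⊕1⊕0⊕0 = 0
s4 (pos 4,5,6,7,12,13,14,15): 0⊕1⊕0⊕1⊕1⊕0⊕0⊕0 = 1
s8 (pos 8,9,10,11,12,13,14,15): 1⊕1⊕0⊕1⊕1⊕0⊕0⊕0 = 0
Syndrome s8…s1 = 0100 → error at position 4.
Flip position 4: 111010111011000 → 111110111011000
Read data bits from positions 3,5,6,7,9,10,11,12,13,14,15: 11011011000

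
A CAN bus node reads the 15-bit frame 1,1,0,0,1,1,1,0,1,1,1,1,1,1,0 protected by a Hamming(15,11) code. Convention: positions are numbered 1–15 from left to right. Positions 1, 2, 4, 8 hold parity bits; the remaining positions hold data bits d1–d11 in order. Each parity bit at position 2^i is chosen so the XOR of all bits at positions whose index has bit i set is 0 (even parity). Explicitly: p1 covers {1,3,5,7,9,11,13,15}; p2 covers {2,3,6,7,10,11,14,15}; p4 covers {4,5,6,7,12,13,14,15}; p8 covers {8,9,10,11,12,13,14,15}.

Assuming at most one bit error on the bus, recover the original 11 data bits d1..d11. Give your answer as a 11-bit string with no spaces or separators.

01111111110

s1 (pos 1,3,5,7,9,11,13,15): 1⊕0⊕1⊕1⊕1⊕1⊕1⊕0 = 0
s2 (pos 2,3,6,7,10,11,14,15): 1⊕0⊕1⊕1⊕1⊕1⊕1⊕0 = 0
s4 (pos 4,5,6,7,12,13,14,15): 0⊕1⊕1⊕1⊕1⊕1⊕1⊕0 = 0
s8 (pos 8,9,10,11,12,13,14,15): 0⊕1⊕1⊕1⊕1⊕1⊕1⊕0 = 0
Syndrome s8…s1 = 0000 → no error.
Read data bits from positions 3,5,6,7,9,10,11,12,13,14,15: 01111111110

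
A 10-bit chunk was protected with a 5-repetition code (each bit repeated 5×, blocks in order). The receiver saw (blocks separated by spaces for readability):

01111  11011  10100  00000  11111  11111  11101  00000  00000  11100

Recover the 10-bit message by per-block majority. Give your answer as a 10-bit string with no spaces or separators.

1100111001

Block 1 (01111): 4 ones → 1
Block 2 (11011): 4 ones → 1
Block 3 (10100): 2 ones → 0
Block 4 (00000): 0 ones → 0
Block 5 (11111): 5 ones → 1
Block 6 (11111): 5 ones → 1
Block 7 (11101): 4 ones → 1
Block 8 (00000): 0 ones → 0
Block 9 (00000): 0 ones → 0
Block 10 (11100): 3 ones → 1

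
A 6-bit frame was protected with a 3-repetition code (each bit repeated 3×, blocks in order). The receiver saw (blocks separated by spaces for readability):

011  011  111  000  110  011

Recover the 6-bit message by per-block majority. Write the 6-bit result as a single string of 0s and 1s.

111011

Block 1 (011): 2 ones → 1
Block 2 (011): 2 ones → 1
Block 3 (111): 3 ones → 1
Block 4 (000): 0 ones → 0
Block 5 (110): 2 ones → 1
Block 6 (011): 2 ones → 1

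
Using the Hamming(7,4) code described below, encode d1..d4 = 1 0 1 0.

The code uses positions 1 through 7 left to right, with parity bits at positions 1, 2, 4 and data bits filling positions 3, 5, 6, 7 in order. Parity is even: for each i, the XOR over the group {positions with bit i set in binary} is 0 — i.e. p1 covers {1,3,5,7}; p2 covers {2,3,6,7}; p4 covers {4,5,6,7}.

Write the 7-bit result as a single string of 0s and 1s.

1011010

Place data at non-parity positions: p1 p2 1 p4 0 1 0
p1 (pos 1,3,5,7): XOR of data positions = 1⊕0⊕0 = 1
p2 (pos 2,3,6,7): XOR of data positions = 1⊕1⊕0 = 0
p4 (pos 4,5,6,7): XOR of data positions = 0⊕1⊕0 = 1
Codeword: 1011010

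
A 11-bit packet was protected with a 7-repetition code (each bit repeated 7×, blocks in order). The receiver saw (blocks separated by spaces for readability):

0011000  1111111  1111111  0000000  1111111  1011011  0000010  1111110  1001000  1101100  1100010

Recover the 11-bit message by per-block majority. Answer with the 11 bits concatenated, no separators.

Block 1 (0011000): 2 ones → 0
Block 2 (1111111): 7 ones → 1
Block 3 (1111111): 7 ones → 1
Block 4 (0000000): 0 ones → 0
Block 5 (1111111): 7 ones → 1
Block 6 (1011011): 5 ones → 1
Block 7 (0000010): 1 one → 0
Block 8 (1111110): 6 ones → 1
Block 9 (1001000): 2 ones → 0
Block 10 (1101100): 4 ones → 1
Block 11 (1100010): 3 ones → 0

01101101010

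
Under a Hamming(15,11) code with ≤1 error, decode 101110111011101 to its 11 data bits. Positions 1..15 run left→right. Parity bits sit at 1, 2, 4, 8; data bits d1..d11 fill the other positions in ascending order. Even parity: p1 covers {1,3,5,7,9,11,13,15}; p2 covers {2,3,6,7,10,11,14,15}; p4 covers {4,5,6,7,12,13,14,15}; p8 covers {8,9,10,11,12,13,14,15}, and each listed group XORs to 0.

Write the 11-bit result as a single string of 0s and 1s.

s1 (pos 1,3,5,7,9,11,13,15): 1⊕1⊕1⊕1⊕1⊕1⊕1⊕1 = 0
s2 (pos 2,3,6,7,10,11,14,15): 0⊕1⊕0⊕1⊕0⊕1⊕0⊕1 = 0
s4 (pos 4,5,6,7,12,13,14,15): 1⊕1⊕0⊕1⊕1⊕1⊕0⊕1 = 0
s8 (pos 8,9,10,11,12,13,14,15): 1⊕1⊕0⊕1⊕1⊕1⊕0⊕1 = 0
Syndrome s8…s1 = 0000 → no error.
Read data bits from positions 3,5,6,7,9,10,11,12,13,14,15: 11011011101

11011011101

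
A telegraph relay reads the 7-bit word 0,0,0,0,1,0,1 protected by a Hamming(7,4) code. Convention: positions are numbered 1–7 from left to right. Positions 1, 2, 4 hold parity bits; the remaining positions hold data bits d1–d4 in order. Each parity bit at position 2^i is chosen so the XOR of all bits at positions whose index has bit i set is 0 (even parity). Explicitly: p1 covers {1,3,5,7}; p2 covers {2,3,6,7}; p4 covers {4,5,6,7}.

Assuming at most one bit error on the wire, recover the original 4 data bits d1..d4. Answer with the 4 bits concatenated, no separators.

s1 (pos 1,3,5,7): 0⊕0⊕1⊕1 = 0
s2 (pos 2,3,6,7): 0⊕0⊕0⊕1 = 1
s4 (pos 4,5,6,7): 0⊕1⊕0⊕1 = 0
Syndrome s4…s1 = 010 → error at position 2.
Flip position 2: 0000101 → 0100101
Read data bits from positions 3,5,6,7: 0101

0101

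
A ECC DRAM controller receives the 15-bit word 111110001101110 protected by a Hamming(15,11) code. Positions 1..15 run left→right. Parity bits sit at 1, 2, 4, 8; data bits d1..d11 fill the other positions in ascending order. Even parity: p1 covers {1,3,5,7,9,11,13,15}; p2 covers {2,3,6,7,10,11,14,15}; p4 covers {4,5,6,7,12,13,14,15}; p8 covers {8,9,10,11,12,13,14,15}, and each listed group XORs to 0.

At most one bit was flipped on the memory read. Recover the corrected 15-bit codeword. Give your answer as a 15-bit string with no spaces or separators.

s1 (pos 1,3,5,7,9,11,13,15): 1⊕1⊕1⊕0⊕1⊕0⊕1⊕0 = 1
s2 (pos 2,3,6,7,10,11,14,15): 1⊕1⊕0⊕0⊕1⊕0⊕1⊕0 = 0
s4 (pos 4,5,6,7,12,13,14,15): 1⊕1⊕0⊕0⊕1⊕1⊕1⊕0 = 1
s8 (pos 8,9,10,11,12,13,14,15): 0⊕1⊕1⊕0⊕1⊕1⊕1⊕0 = 1
Syndrome s8…s1 = 1101 → error at position 13.
Flip position 13: 111110001101110 → 111110001101010

111110001101010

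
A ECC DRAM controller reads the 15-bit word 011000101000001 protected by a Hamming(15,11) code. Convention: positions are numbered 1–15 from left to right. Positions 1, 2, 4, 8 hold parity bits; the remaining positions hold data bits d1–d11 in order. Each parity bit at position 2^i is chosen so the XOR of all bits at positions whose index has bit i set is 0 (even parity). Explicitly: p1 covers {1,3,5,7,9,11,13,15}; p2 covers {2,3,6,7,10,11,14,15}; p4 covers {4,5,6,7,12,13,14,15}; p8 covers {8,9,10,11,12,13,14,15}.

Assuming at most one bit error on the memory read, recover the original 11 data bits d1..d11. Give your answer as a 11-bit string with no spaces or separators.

s1 (pos 1,3,5,7,9,11,13,15): 0⊕1⊕0⊕1⊕1⊕0⊕0⊕1 = 0
s2 (pos 2,3,6,7,10,11,14,15): 1⊕1⊕0⊕1⊕0⊕0⊕0⊕1 = 0
s4 (pos 4,5,6,7,12,13,14,15): 0⊕0⊕0⊕1⊕0⊕0⊕0⊕1 = 0
s8 (pos 8,9,10,11,12,13,14,15): 0⊕1⊕0⊕0⊕0⊕0⊕0⊕1 = 0
Syndrome s8…s1 = 0000 → no error.
Read data bits from positions 3,5,6,7,9,10,11,12,13,14,15: 10011000001

10011000001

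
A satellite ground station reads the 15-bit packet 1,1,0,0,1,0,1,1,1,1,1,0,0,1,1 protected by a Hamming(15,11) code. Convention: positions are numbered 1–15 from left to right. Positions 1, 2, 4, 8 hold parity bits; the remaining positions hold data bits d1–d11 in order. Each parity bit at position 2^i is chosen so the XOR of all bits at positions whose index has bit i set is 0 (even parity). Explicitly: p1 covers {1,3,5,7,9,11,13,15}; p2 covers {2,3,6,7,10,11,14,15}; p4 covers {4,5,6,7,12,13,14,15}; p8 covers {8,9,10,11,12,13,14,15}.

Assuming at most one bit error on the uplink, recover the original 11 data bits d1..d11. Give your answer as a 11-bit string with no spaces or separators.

s1 (pos 1,3,5,7,9,11,13,15): 1⊕0⊕1⊕1⊕1⊕1⊕0⊕1 = 0
s2 (pos 2,3,6,7,10,11,14,15): 1⊕0⊕0⊕1⊕1⊕1⊕1⊕1 = 0
s4 (pos 4,5,6,7,12,13,14,15): 0⊕1⊕0⊕1⊕0⊕0⊕1⊕1 = 0
s8 (pos 8,9,10,11,12,13,14,15): 1⊕1⊕1⊕1⊕0⊕0⊕1⊕1 = 0
Syndrome s8…s1 = 0000 → no error.
Read data bits from positions 3,5,6,7,9,10,11,12,13,14,15: 01011110011

01011110011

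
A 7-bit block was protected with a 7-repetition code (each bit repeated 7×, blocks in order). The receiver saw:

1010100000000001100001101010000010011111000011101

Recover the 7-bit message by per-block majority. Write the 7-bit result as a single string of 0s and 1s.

0001011

Block 1 (1010100): 3 ones → 0
Block 2 (0000000): 0 ones → 0
Block 3 (0110000): 2 ones → 0
Block 4 (1101010): 4 ones → 1
Block 5 (0000100): 1 one → 0
Block 6 (1111100): 5 ones → 1
Block 7 (0011101): 4 ones → 1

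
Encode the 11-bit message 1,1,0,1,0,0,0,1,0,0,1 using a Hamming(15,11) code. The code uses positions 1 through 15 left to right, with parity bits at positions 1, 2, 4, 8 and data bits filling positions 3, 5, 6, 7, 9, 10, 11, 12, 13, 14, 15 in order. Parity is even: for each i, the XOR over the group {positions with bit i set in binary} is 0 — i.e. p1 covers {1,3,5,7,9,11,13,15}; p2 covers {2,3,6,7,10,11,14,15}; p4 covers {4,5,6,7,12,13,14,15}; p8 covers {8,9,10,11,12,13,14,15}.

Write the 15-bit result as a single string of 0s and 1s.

011010100001001

Place data at non-parity positions: p1 p2 1 p4 1 0 1 p8 0 0 0 1 0 0 1
p1 (pos 1,3,5,7,9,11,13,15): XOR of data positions = 1⊕1⊕1⊕0⊕0⊕0⊕1 = 0
p2 (pos 2,3,6,7,10,11,14,15): XOR of data positions = 1⊕0⊕1⊕0⊕0⊕0⊕1 = 1
p4 (pos 4,5,6,7,12,13,14,15): XOR of data positions = 1⊕0⊕1⊕1⊕0⊕0⊕1 = 0
p8 (pos 8,9,10,11,12,13,14,15): XOR of data positions = 0⊕0⊕0⊕1⊕0⊕0⊕1 = 0
Codeword: 011010100001001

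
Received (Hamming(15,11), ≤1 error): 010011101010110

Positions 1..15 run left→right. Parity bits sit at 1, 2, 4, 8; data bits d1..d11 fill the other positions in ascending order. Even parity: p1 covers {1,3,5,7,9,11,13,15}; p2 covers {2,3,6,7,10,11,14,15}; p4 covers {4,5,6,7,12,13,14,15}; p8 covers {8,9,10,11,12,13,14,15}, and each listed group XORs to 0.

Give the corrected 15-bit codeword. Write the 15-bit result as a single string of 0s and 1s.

010011001010110

s1 (pos 1,3,5,7,9,11,13,15): 0⊕0⊕1⊕1⊕1⊕1⊕1⊕0 = 1
s2 (pos 2,3,6,7,10,11,14,15): 1⊕0⊕1⊕1⊕0⊕1⊕1⊕0 = 1
s4 (pos 4,5,6,7,12,13,14,15): 0⊕1⊕1⊕1⊕0⊕1⊕1⊕0 = 1
s8 (pos 8,9,10,11,12,13,14,15): 0⊕1⊕0⊕1⊕0⊕1⊕1⊕0 = 0
Syndrome s8…s1 = 0111 → error at position 7.
Flip position 7: 010011101010110 → 010011001010110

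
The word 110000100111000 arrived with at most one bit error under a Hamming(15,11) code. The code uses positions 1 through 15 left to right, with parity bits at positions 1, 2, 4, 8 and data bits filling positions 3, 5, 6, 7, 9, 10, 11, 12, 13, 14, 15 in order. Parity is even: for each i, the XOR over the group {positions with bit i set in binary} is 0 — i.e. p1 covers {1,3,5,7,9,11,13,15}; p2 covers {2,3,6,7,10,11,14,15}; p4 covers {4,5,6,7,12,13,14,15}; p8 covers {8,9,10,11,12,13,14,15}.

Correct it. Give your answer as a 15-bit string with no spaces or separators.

110000101111000

s1 (pos 1,3,5,7,9,11,13,15): 1⊕0⊕0⊕1⊕0⊕1⊕0⊕0 = 1
s2 (pos 2,3,6,7,10,11,14,15): 1⊕0⊕0⊕1⊕1⊕1⊕0⊕0 = 0
s4 (pos 4,5,6,7,12,13,14,15): 0⊕0⊕0⊕1⊕1⊕0⊕0⊕0 = 0
s8 (pos 8,9,10,11,12,13,14,15): 0⊕0⊕1⊕1⊕1⊕0⊕0⊕0 = 1
Syndrome s8…s1 = 1001 → error at position 9.
Flip position 9: 110000100111000 → 110000101111000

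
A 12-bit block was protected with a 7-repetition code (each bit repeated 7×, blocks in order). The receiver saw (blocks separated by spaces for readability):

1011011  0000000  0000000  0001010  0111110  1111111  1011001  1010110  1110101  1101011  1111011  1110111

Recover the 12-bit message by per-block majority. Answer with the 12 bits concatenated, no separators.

Block 1 (1011011): 5 ones → 1
Block 2 (0000000): 0 ones → 0
Block 3 (0000000): 0 ones → 0
Block 4 (0001010): 2 ones → 0
Block 5 (0111110): 5 ones → 1
Block 6 (1111111): 7 ones → 1
Block 7 (1011001): 4 ones → 1
Block 8 (1010110): 4 ones → 1
Block 9 (1110101): 5 ones → 1
Block 10 (1101011): 5 ones → 1
Block 11 (1111011): 6 ones → 1
Block 12 (1110111): 6 ones → 1

100011111111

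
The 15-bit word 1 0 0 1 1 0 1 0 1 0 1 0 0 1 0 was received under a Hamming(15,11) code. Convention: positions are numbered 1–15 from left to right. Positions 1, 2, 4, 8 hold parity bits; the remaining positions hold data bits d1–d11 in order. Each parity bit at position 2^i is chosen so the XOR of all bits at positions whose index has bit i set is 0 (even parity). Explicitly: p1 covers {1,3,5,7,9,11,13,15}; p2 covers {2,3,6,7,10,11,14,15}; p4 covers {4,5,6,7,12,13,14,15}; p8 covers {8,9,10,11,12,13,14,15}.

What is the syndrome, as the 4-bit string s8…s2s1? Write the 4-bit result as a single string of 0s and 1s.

1011

s1 (pos 1,3,5,7,9,11,13,15): 1⊕0⊕1⊕1⊕1⊕1⊕0⊕0 = 1
s2 (pos 2,3,6,7,10,11,14,15): 0⊕0⊕0⊕1⊕0⊕1⊕1⊕0 = 1
s4 (pos 4,5,6,7,12,13,14,15): 1⊕1⊕0⊕1⊕0⊕0⊕1⊕0 = 0
s8 (pos 8,9,10,11,12,13,14,15): 0⊕1⊕0⊕1⊕0⊕0⊕1⊕0 = 1
Syndrome s8…s1 = 1011 → error at position 11.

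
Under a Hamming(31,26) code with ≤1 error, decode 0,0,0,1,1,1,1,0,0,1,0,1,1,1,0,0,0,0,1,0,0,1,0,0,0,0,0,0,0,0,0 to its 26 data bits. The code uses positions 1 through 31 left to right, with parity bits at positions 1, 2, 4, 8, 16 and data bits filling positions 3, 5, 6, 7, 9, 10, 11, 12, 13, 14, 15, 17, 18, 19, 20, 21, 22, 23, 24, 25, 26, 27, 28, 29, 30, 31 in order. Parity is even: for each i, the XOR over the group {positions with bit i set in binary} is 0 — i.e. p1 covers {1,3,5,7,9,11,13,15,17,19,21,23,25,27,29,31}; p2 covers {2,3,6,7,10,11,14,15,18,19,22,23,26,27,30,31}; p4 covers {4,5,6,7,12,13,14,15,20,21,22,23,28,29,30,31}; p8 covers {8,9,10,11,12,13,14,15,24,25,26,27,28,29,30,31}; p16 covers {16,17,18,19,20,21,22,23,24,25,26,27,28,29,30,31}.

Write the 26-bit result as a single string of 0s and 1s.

01110101110001001000000000

s1 (pos 1,3,5,7,9,11,13,15,17,19,21,23,25,27,29,31): 0⊕0⊕1⊕1⊕0⊕0⊕1⊕0⊕0⊕1⊕0⊕0⊕0⊕0⊕0⊕0 = 0
s2 (pos 2,3,6,7,10,11,14,15,18,19,22,23,26,27,30,31): 0⊕0⊕1⊕1⊕1⊕0⊕1⊕0⊕0⊕1⊕1⊕0⊕0⊕0⊕0⊕0 = 0
s4 (pos 4,5,6,7,12,13,14,15,20,21,22,23,28,29,30,31): 1⊕1⊕1⊕1⊕1⊕1⊕1⊕0⊕0⊕0⊕1⊕0⊕0⊕0⊕0⊕0 = 0
s8 (pos 8,9,10,11,12,13,14,15,24,25,26,27,28,29,30,31): 0⊕0⊕1⊕0⊕1⊕1⊕1⊕0⊕0⊕0⊕0⊕0⊕0⊕0⊕0⊕0 = 0
s16 (pos 16,17,18,19,20,21,22,23,24,25,26,27,28,29,30,31): 0⊕0⊕0⊕1⊕0⊕0⊕1⊕0⊕0⊕0⊕0⊕0⊕0⊕0⊕0⊕0 = 0
Syndrome s16…s1 = 00000 → no error.
Read data bits from positions 3,5,6,7,9,10,11,12,13,14,15,17,18,19,20,21,22,23,24,25,26,27,28,29,30,31: 01110101110001001000000000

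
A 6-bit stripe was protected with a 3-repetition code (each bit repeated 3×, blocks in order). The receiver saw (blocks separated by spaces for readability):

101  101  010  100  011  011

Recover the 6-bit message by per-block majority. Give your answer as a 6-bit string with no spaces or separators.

Block 1 (101): 2 ones → 1
Block 2 (101): 2 ones → 1
Block 3 (010): 1 one → 0
Block 4 (100): 1 one → 0
Block 5 (011): 2 ones → 1
Block 6 (011): 2 ones → 1

110011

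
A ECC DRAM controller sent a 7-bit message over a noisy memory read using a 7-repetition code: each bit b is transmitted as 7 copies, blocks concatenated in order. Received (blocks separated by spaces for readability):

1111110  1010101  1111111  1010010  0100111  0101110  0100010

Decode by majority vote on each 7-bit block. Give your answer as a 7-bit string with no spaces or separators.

Block 1 (1111110): 6 ones → 1
Block 2 (1010101): 4 ones → 1
Block 3 (1111111): 7 ones → 1
Block 4 (1010010): 3 ones → 0
Block 5 (0100111): 4 ones → 1
Block 6 (0101110): 4 ones → 1
Block 7 (0100010): 2 ones → 0

1110110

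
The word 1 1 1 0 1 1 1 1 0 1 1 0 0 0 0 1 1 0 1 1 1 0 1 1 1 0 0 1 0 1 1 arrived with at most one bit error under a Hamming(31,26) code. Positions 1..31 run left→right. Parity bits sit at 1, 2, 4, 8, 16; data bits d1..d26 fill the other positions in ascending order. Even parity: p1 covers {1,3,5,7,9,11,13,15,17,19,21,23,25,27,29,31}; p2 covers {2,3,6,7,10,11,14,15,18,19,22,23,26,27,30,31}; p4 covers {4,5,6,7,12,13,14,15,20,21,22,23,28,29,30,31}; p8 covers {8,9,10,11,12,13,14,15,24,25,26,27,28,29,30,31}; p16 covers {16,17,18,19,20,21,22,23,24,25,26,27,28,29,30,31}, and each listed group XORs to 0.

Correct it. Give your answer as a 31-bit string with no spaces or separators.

s1 (pos 1,3,5,7,9,11,13,15,17,19,21,23,25,27,29,31): 1⊕1⊕1⊕1⊕0⊕1⊕0⊕0⊕1⊕1⊕1⊕1⊕1⊕0⊕0⊕1 = 1
s2 (pos 2,3,6,7,10,11,14,15,18,19,22,23,26,27,30,31): 1⊕1⊕1⊕1⊕1⊕1⊕0⊕0⊕0⊕1⊕0⊕1⊕0⊕0⊕1⊕1 = 0
s4 (pos 4,5,6,7,12,13,14,15,20,21,22,23,28,29,30,31): 0⊕1⊕1⊕1⊕0⊕0⊕0⊕0⊕1⊕1⊕0⊕1⊕1⊕0⊕1⊕1 = 1
s8 (pos 8,9,10,11,12,13,14,15,24,25,26,27,28,29,30,31): 1⊕0⊕1⊕1⊕0⊕0⊕0⊕0⊕1⊕1⊕0⊕0⊕1⊕0⊕1⊕1 = 0
s16 (pos 16,17,18,19,20,21,22,23,24,25,26,27,28,29,30,31): 1⊕1⊕0⊕1⊕1⊕1⊕0⊕1⊕1⊕1⊕0⊕0⊕1⊕0⊕1⊕1 = 1
Syndrome s16…s1 = 10101 → error at position 21.
Flip position 21: 1110111101100001101110111001011 → 1110111101100001101100111001011

1110111101100001101100111001011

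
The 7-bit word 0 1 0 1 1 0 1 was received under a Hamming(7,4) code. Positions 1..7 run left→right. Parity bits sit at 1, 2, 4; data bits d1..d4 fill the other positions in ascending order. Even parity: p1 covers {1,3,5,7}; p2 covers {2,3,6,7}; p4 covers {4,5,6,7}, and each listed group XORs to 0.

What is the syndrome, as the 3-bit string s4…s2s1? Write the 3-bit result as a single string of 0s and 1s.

100

s1 (pos 1,3,5,7): 0⊕0⊕1⊕1 = 0
s2 (pos 2,3,6,7): 1⊕0⊕0⊕1 = 0
s4 (pos 4,5,6,7): 1⊕1⊕0⊕1 = 1
Syndrome s4…s1 = 100 → error at position 4.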